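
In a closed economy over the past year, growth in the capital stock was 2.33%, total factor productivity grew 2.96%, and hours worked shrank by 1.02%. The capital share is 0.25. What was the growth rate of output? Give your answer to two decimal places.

Labor's share = 1 − 0.25 = 0.75.
The capital stock: 0.25 × 2.33 = 0.5825 pp.
Hours worked: 0.75 × (-1.02) = -0.765 pp.
Output growth = 2.96 + (-0.1825) = 2.7775%.

2.78%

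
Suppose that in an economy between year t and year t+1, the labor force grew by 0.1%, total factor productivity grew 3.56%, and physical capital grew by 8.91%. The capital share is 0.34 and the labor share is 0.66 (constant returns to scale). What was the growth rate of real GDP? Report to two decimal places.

6.66%

Labor's share = 1 − 0.34 = 0.66.
Physical capital: 0.34 × 8.91 = 3.0294 pp.
The labor force: 0.66 × 0.1 = 0.066 pp.
Output growth = 3.56 + 3.0954 = 6.6554%.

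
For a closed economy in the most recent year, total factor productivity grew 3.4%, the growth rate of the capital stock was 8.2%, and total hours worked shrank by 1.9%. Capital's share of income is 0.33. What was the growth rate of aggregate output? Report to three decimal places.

Labor's share = 1 − 0.33 = 0.67.
The capital stock: 0.33 × 8.2 = 2.706 pp.
Total hours worked: 0.67 × (-1.9) = -1.273 pp.
Output growth = 3.4 + 1.433 = 4.833%.

Aggregate output growth was 4.833%.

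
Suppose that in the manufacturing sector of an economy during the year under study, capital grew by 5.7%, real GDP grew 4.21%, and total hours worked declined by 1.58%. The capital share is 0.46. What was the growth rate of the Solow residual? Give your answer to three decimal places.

Labor's share = 1 − 0.46 = 0.54.
Capital: 0.46 × 5.7 = 2.622 pp.
Total hours worked: 0.54 × (-1.58) = -0.8532 pp.
TFP growth = 4.21 − 1.7688 = 2.4412%.

2.441%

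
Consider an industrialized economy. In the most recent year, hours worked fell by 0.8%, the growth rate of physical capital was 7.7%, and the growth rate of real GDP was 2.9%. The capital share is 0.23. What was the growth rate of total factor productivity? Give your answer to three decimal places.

Labor's share = 1 − 0.23 = 0.77.
Physical capital: 0.23 × 7.7 = 1.771 pp.
Hours worked: 0.77 × (-0.8) = -0.616 pp.
TFP growth = 2.9 − 1.155 = 1.745%.

1.745%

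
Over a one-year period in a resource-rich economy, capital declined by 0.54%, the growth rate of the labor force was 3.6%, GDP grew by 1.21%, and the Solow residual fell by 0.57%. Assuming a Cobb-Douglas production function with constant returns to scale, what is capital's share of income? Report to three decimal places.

gY = gA + α·gK + (1−α)·gL, so gY − gA − gL = α(gK − gL).
1.21 + 0.57 − 3.6 = α × (-0.54 − 3.6).
-1.82 = -4.14 α, so α = 0.43961.

0.440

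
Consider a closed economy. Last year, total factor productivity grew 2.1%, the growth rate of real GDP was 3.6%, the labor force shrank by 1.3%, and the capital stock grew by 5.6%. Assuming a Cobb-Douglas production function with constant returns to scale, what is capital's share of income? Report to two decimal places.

0.41

gY = gA + α·gK + (1−α)·gL, so gY − gA − gL = α(gK − gL).
3.6 − 2.1 + 1.3 = α × (5.6 − (-1.3)).
2.8 = 6.9 α, so α = 0.4058.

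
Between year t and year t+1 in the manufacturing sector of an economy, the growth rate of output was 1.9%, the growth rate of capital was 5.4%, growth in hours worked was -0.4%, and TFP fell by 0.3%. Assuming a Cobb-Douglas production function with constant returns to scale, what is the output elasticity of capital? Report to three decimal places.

gY = gA + α·gK + (1−α)·gL, so gY − gA − gL = α(gK − gL).
1.9 + 0.3 + 0.4 = α × (5.4 − (-0.4)).
2.6 = 5.8 α, so α = 0.44828.

α = 0.448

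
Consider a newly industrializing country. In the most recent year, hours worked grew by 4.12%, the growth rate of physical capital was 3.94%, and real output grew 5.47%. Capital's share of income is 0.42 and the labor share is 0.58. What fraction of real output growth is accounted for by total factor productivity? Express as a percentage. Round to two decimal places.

Total factor productivity accounted for 26.06% of growth.

Labor's share = 1 − 0.42 = 0.58.
Physical capital: 0.42 × 3.94 = 1.6548 pp.
Hours worked: 0.58 × 4.12 = 2.3896 pp.
TFP growth = 5.47 − 4.0444 = 1.4256%.
TFP share of growth = 1.4256 / 5.47 × 100 = 26.0622%.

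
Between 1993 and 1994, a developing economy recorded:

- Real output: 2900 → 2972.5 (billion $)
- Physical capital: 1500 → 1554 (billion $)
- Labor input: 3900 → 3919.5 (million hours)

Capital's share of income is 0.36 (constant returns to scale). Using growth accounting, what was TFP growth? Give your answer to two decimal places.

0.88%

Real output growth = (2972.5 − 2900) / 2900 = 2.5%.
Physical capital growth = (1554 − 1500) / 1500 = 3.6%.
Labor input growth = (3919.5 − 3900) / 3900 = 0.5%.
Labor's share = 1 − 0.36 = 0.64.
Physical capital: 0.36 × 3.6 = 1.296 pp.
Labor input: 0.64 × 0.5 = 0.32 pp.
TFP growth = 2.5 − 1.616 = 0.884%.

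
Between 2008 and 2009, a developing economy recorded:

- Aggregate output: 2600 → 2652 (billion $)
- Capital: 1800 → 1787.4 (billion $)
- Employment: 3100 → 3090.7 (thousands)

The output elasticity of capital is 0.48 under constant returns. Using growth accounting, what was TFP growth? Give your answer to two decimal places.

Aggregate output growth = (2652 − 2600) / 2600 = 2%.
Capital growth = (1787.4 − 1800) / 1800 = -0.7%.
Employment growth = (3090.7 − 3100) / 3100 = -0.3%.
Labor's share = 1 − 0.48 = 0.52.
Capital: 0.48 × (-0.7) = -0.336 pp.
Employment: 0.52 × (-0.3) = -0.156 pp.
TFP growth = 2 + 0.492 = 2.492%.

2.49%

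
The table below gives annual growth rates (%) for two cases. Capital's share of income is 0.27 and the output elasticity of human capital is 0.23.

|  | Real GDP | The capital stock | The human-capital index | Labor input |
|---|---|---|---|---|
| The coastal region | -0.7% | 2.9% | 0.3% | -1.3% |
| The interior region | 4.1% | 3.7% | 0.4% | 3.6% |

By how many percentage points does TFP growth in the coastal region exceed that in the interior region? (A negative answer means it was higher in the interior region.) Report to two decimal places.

Labor's share = 1 − 0.27 − 0.23 = 0.5.
The coastal region: TFP = -0.7 − 0.783 − 0.069 + 0.65 = -0.902%.
The interior region: TFP = 4.1 − 0.999 − 0.092 − 1.8 = 1.209%.
Difference = -0.902 − (1.209) = -2.111 pp.

-2.11 percentage points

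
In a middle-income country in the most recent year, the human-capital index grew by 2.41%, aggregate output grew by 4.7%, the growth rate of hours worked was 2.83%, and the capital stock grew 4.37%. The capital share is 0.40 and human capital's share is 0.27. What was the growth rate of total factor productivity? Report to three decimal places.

1.367%

Labor's share = 1 − 0.4 − 0.27 = 0.33.
The capital stock: 0.4 × 4.37 = 1.748 pp.
The human-capital index: 0.27 × 2.41 = 0.6507 pp.
Hours worked: 0.33 × 2.83 = 0.9339 pp.
TFP growth = 4.7 − 3.3326 = 1.3674%.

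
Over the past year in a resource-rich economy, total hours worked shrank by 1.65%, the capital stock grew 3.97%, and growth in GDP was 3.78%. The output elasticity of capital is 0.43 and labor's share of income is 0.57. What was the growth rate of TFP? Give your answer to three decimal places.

3.013%

Labor's share = 1 − 0.43 = 0.57.
The capital stock: 0.43 × 3.97 = 1.7071 pp.
Total hours worked: 0.57 × (-1.65) = -0.9405 pp.
TFP growth = 3.78 − 0.7666 = 3.0134%.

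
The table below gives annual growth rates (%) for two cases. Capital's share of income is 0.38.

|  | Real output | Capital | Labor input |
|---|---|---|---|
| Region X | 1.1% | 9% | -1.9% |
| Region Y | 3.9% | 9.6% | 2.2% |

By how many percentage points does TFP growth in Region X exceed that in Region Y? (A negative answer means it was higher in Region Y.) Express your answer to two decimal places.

-0.03 percentage points

Labor's share = 1 − 0.38 = 0.62.
Region X: TFP = 1.1 − 3.42 + 1.178 = -1.142%.
Region Y: TFP = 3.9 − 3.648 − 1.364 = -1.112%.
Difference = -1.142 − (-1.112) = -0.03 pp.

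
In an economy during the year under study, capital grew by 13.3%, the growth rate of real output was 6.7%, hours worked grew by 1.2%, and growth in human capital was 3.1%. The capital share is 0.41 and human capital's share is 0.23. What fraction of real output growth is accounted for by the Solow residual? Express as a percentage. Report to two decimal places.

The Solow residual accounted for 1.52% of growth.

Labor's share = 1 − 0.41 − 0.23 = 0.36.
Capital: 0.41 × 13.3 = 5.453 pp.
Human capital: 0.23 × 3.1 = 0.713 pp.
Hours worked: 0.36 × 1.2 = 0.432 pp.
TFP growth = 6.7 − 6.598 = 0.102%.
TFP share of growth = 0.102 / 6.7 × 100 = 1.5224%.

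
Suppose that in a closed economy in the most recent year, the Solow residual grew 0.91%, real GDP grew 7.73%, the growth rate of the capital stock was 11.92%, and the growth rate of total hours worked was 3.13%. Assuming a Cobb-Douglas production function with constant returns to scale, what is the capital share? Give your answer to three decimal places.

gY = gA + α·gK + (1−α)·gL, so gY − gA − gL = α(gK − gL).
7.73 − 0.91 − 3.13 = α × (11.92 − 3.13).
3.69 = 8.79 α, so α = 0.4198.

The capital share is 0.420.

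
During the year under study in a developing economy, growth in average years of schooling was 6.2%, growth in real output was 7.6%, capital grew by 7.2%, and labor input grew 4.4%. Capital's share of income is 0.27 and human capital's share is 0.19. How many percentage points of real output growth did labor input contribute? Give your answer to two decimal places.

2.38 pp

Labor's share = 1 − 0.27 − 0.19 = 0.54.
Contribution = share × growth = 0.54 × 4.4 = 2.376 pp.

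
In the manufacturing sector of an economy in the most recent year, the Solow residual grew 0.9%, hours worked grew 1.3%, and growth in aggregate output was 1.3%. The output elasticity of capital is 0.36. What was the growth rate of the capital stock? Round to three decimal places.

-1.200%

Labor's share = 1 − 0.36 = 0.64.
gY = gA + 0.64×1.3 + 0.36×g.
0.36×g = 1.3 − 0.9 − 0.832 = -0.432.
g = -0.432 / 0.36 = -1.2%.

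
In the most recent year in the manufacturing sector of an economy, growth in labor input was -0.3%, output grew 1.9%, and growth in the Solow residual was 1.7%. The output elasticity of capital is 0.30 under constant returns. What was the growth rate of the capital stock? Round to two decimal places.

Labor's share = 1 − 0.3 = 0.7.
gY = gA + 0.7×(-0.3) + 0.3×g.
0.3×g = 1.9 − 1.7 + 0.21 = 0.41.
g = 0.41 / 0.3 = 1.3667%.

1.37%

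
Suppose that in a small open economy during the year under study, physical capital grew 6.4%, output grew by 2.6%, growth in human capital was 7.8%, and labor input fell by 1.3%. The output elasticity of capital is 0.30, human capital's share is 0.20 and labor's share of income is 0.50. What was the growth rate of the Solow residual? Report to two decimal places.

-0.23%

Labor's share = 1 − 0.3 − 0.2 = 0.5.
Physical capital: 0.3 × 6.4 = 1.92 pp.
Human capital: 0.2 × 7.8 = 1.56 pp.
Labor input: 0.5 × (-1.3) = -0.65 pp.
TFP growth = 2.6 − 2.83 = -0.23%.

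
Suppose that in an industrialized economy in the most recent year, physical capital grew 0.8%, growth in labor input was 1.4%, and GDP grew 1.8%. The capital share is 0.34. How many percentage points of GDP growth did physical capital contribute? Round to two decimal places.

0.27 pp

Contribution = share × growth = 0.34 × 0.8 = 0.272 pp.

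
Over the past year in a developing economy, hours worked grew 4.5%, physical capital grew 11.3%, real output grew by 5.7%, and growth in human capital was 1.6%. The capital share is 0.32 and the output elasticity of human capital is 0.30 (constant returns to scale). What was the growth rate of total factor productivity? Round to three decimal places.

Labor's share = 1 − 0.32 − 0.3 = 0.38.
Physical capital: 0.32 × 11.3 = 3.616 pp.
Human capital: 0.3 × 1.6 = 0.48 pp.
Hours worked: 0.38 × 4.5 = 1.71 pp.
TFP growth = 5.7 − 5.806 = -0.106%.

-0.106%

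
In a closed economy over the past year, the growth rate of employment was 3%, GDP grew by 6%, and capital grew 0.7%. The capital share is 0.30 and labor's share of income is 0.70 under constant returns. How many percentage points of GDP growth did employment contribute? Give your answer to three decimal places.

Labor's share = 1 − 0.3 = 0.7.
Contribution = share × growth = 0.7 × 3 = 2.1 pp.

2.100 percentage points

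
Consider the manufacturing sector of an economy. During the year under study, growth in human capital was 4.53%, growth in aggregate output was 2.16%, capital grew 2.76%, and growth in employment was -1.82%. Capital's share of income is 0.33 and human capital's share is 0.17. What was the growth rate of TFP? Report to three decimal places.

Labor's share = 1 − 0.33 − 0.17 = 0.5.
Capital: 0.33 × 2.76 = 0.9108 pp.
Human capital: 0.17 × 4.53 = 0.7701 pp.
Employment: 0.5 × (-1.82) = -0.91 pp.
TFP growth = 2.16 − 0.7709 = 1.3891%.

1.389%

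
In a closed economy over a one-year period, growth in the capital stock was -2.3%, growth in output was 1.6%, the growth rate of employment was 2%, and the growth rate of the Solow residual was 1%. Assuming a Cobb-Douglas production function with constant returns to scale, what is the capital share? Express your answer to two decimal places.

The capital share is 0.33.

gY = gA + α·gK + (1−α)·gL, so gY − gA − gL = α(gK − gL).
1.6 − 1 − 2 = α × (-2.3 − 2).
-1.4 = -4.3 α, so α = 0.3256.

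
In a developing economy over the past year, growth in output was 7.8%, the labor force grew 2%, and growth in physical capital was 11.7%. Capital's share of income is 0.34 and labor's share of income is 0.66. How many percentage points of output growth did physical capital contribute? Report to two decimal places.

3.98

Contribution = share × growth = 0.34 × 11.7 = 3.978 pp.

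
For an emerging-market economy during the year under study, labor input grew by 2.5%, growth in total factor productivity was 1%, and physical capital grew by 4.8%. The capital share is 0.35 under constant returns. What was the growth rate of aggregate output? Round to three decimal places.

Labor's share = 1 − 0.35 = 0.65.
Physical capital: 0.35 × 4.8 = 1.68 pp.
Labor input: 0.65 × 2.5 = 1.625 pp.
Output growth = 1 + 3.305 = 4.305%.

4.305%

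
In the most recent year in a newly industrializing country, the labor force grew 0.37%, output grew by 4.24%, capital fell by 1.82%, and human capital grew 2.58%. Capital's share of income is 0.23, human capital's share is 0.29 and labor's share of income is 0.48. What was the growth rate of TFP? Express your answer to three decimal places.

3.733%

Labor's share = 1 − 0.23 − 0.29 = 0.48.
Capital: 0.23 × (-1.82) = -0.4186 pp.
Human capital: 0.29 × 2.58 = 0.7482 pp.
The labor force: 0.48 × 0.37 = 0.1776 pp.
TFP growth = 4.24 − 0.5072 = 3.7328%.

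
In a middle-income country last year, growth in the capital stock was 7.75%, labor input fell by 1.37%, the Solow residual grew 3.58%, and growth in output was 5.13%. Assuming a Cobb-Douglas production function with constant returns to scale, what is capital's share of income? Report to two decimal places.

α = 0.32

gY = gA + α·gK + (1−α)·gL, so gY − gA − gL = α(gK − gL).
5.13 − 3.58 + 1.37 = α × (7.75 − (-1.37)).
2.92 = 9.12 α, so α = 0.3202.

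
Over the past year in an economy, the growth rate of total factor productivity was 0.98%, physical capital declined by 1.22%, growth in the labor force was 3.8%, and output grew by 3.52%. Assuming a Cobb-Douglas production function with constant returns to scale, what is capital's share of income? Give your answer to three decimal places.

gY = gA + α·gK + (1−α)·gL, so gY − gA − gL = α(gK − gL).
3.52 − 0.98 − 3.8 = α × (-1.22 − 3.8).
-1.26 = -5.02 α, so α = 0.251.

0.251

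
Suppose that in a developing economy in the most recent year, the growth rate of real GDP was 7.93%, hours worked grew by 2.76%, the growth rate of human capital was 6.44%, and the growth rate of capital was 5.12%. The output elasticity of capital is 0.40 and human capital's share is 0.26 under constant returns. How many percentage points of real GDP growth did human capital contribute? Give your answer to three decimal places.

1.674 percentage points

Contribution = share × growth = 0.26 × 6.44 = 1.6744 pp.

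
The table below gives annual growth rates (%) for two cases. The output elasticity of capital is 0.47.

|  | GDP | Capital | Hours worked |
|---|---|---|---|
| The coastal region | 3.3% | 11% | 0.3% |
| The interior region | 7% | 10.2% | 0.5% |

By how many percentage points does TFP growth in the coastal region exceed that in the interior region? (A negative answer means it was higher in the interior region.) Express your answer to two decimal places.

-3.97 percentage points

Labor's share = 1 − 0.47 = 0.53.
The coastal region: TFP = 3.3 − 5.17 − 0.159 = -2.029%.
The interior region: TFP = 7 − 4.794 − 0.265 = 1.941%.
Difference = -2.029 − (1.941) = -3.97 pp.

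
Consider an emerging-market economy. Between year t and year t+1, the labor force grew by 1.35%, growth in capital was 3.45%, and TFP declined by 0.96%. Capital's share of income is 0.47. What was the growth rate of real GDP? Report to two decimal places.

Real GDP grew 1.38%.

Labor's share = 1 − 0.47 = 0.53.
Capital: 0.47 × 3.45 = 1.6215 pp.
The labor force: 0.53 × 1.35 = 0.7155 pp.
Output growth = -0.96 + 2.337 = 1.377%.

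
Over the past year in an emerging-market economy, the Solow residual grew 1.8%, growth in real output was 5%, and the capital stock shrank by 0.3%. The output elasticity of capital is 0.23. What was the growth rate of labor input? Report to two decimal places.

4.25%

Labor's share = 1 − 0.23 = 0.77.
gY = gA + 0.23×(-0.3) + 0.77×g.
0.77×g = 5 − 1.8 + 0.069 = 3.269.
g = 3.269 / 0.77 = 4.2455%.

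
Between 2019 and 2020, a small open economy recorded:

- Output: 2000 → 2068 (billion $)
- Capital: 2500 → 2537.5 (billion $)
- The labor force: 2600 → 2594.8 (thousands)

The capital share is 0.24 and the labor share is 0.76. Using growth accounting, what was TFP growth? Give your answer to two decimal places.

Output growth = (2068 − 2000) / 2000 = 3.4%.
Capital growth = (2537.5 − 2500) / 2500 = 1.5%.
The labor force growth = (2594.8 − 2600) / 2600 = -0.2%.
Labor's share = 1 − 0.24 = 0.76.
Capital: 0.24 × 1.5 = 0.36 pp.
The labor force: 0.76 × (-0.2) = -0.152 pp.
TFP growth = 3.4 − 0.208 = 3.192%.

3.19%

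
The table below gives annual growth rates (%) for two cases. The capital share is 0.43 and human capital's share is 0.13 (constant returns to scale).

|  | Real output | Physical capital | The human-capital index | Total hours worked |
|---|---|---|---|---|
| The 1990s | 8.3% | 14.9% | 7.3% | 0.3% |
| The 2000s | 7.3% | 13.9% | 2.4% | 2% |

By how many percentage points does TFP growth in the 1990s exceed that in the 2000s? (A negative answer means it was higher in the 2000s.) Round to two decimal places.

Labor's share = 1 − 0.43 − 0.13 = 0.44.
The 1990s: TFP = 8.3 − 6.407 − 0.949 − 0.132 = 0.812%.
The 2000s: TFP = 7.3 − 5.977 − 0.312 − 0.88 = 0.131%.
Difference = 0.812 − (0.131) = 0.681 pp.

0.68 percentage points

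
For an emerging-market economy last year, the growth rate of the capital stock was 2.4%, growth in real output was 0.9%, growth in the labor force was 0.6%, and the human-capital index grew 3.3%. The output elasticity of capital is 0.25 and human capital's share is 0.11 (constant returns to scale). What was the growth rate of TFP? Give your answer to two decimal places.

Labor's share = 1 − 0.25 − 0.11 = 0.64.
The capital stock: 0.25 × 2.4 = 0.6 pp.
The human-capital index: 0.11 × 3.3 = 0.363 pp.
The labor force: 0.64 × 0.6 = 0.384 pp.
TFP growth = 0.9 − 1.347 = -0.447%.

-0.45%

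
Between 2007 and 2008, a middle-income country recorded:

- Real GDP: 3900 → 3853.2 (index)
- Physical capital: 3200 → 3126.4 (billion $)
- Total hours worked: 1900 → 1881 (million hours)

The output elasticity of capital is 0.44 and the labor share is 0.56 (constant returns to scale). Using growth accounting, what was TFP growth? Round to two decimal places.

0.37%

Real GDP growth = (3853.2 − 3900) / 3900 = -1.2%.
Physical capital growth = (3126.4 − 3200) / 3200 = -2.3%.
Total hours worked growth = (1881 − 1900) / 1900 = -1%.
Labor's share = 1 − 0.44 = 0.56.
Physical capital: 0.44 × (-2.3) = -1.012 pp.
Total hours worked: 0.56 × (-1) = -0.56 pp.
TFP growth = -1.2 + 1.572 = 0.372%.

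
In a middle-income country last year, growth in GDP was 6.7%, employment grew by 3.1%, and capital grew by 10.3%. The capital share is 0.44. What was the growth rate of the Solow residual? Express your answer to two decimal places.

0.43%

Labor's share = 1 − 0.44 = 0.56.
Capital: 0.44 × 10.3 = 4.532 pp.
Employment: 0.56 × 3.1 = 1.736 pp.
TFP growth = 6.7 − 6.268 = 0.432%.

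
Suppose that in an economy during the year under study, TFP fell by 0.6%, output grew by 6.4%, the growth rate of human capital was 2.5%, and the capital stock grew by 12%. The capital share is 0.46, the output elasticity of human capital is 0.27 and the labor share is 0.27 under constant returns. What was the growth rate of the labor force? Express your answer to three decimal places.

Labor's share = 1 − 0.46 − 0.27 = 0.27.
gY = gA + 0.46×12 + 0.27×2.5 + 0.27×g.
0.27×g = 6.4 + 0.6 − 6.195 = 0.805.
g = 0.805 / 0.27 = 2.98148%.

The labor force grew 2.981%.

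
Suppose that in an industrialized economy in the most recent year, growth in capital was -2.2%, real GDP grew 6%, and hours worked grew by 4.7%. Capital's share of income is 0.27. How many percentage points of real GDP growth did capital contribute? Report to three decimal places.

-0.594 percentage points

Contribution = share × growth = 0.27 × (-2.2) = -0.594 pp.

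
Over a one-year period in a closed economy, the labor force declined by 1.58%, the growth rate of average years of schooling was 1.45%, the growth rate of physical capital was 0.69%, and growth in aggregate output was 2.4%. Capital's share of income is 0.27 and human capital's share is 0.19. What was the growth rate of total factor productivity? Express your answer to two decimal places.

2.79%

Labor's share = 1 − 0.27 − 0.19 = 0.54.
Physical capital: 0.27 × 0.69 = 0.1863 pp.
Average years of schooling: 0.19 × 1.45 = 0.2755 pp.
The labor force: 0.54 × (-1.58) = -0.8532 pp.
TFP growth = 2.4 + 0.3914 = 2.7914%.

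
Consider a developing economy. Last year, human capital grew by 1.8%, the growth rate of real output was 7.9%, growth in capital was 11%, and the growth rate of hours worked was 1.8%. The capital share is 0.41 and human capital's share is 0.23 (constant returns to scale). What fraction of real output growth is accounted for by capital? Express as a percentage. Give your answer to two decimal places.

Capital contributed 0.41 × 11 = 4.51 pp.
Share of growth = 4.51 / 7.9 × 100 = 57.0886%.

57.09%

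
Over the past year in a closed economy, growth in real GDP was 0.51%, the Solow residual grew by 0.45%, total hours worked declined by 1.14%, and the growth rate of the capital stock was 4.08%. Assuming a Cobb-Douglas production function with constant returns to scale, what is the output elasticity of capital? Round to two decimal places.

The output elasticity of capital is 0.23.

gY = gA + α·gK + (1−α)·gL, so gY − gA − gL = α(gK − gL).
0.51 − 0.45 + 1.14 = α × (4.08 − (-1.14)).
1.2 = 5.22 α, so α = 0.2299.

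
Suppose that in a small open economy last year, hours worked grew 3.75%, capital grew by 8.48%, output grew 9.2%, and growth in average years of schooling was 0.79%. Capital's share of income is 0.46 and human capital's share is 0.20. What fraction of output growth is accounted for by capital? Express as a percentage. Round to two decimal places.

42.40%

Capital contributed 0.46 × 8.48 = 3.9008 pp.
Share of growth = 3.9008 / 9.2 × 100 = 42.4%.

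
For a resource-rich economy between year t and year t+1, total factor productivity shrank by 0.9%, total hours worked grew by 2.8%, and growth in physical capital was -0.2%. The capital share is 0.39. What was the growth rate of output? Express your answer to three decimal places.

Labor's share = 1 − 0.39 = 0.61.
Physical capital: 0.39 × (-0.2) = -0.078 pp.
Total hours worked: 0.61 × 2.8 = 1.708 pp.
Output growth = -0.9 + 1.63 = 0.73%.

0.730%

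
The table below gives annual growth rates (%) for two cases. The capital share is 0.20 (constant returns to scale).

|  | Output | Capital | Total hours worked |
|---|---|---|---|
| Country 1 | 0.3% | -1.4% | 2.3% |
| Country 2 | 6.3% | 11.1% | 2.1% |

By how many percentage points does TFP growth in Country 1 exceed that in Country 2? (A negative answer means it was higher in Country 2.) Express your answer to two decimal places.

Labor's share = 1 − 0.2 = 0.8.
Country 1: TFP = 0.3 + 0.28 − 1.84 = -1.26%.
Country 2: TFP = 6.3 − 2.22 − 1.68 = 2.4%.
Difference = -1.26 − (2.4) = -3.66 pp.

-3.66 percentage points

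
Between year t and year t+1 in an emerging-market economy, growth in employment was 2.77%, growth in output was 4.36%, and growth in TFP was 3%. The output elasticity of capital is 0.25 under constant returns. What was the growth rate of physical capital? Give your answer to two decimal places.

-2.87%

Labor's share = 1 − 0.25 = 0.75.
gY = gA + 0.75×2.77 + 0.25×g.
0.25×g = 4.36 − 3 − 2.0775 = -0.7175.
g = -0.7175 / 0.25 = -2.87%.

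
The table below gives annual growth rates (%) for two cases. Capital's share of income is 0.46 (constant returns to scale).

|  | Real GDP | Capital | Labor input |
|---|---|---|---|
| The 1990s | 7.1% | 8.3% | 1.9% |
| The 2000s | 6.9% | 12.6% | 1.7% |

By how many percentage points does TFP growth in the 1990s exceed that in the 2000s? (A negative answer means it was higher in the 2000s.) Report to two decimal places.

Labor's share = 1 − 0.46 = 0.54.
The 1990s: TFP = 7.1 − 3.818 − 1.026 = 2.256%.
The 2000s: TFP = 6.9 − 5.796 − 0.918 = 0.186%.
Difference = 2.256 − (0.186) = 2.07 pp.

2.07 percentage points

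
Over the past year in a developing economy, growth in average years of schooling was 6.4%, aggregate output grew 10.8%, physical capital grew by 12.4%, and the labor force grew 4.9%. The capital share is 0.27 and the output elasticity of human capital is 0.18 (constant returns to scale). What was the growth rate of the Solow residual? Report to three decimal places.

3.605%

Labor's share = 1 − 0.27 − 0.18 = 0.55.
Physical capital: 0.27 × 12.4 = 3.348 pp.
Average years of schooling: 0.18 × 6.4 = 1.152 pp.
The labor force: 0.55 × 4.9 = 2.695 pp.
TFP growth = 10.8 − 7.195 = 3.605%.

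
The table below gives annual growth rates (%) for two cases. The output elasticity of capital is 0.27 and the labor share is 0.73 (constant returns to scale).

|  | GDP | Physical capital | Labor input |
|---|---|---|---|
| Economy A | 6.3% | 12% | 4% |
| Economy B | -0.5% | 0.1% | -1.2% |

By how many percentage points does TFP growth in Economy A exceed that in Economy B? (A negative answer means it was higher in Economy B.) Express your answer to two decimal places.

Labor's share = 1 − 0.27 = 0.73.
Economy A: TFP = 6.3 − 3.24 − 2.92 = 0.14%.
Economy B: TFP = -0.5 − 0.027 + 0.876 = 0.349%.
Difference = 0.14 − (0.349) = -0.209 pp.

-0.21 percentage points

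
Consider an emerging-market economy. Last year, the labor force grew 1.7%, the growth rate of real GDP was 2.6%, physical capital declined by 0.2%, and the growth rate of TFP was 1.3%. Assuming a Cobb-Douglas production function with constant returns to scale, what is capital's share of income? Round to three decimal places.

gY = gA + α·gK + (1−α)·gL, so gY − gA − gL = α(gK − gL).
2.6 − 1.3 − 1.7 = α × (-0.2 − 1.7).
-0.4 = -1.9 α, so α = 0.21053.

0.211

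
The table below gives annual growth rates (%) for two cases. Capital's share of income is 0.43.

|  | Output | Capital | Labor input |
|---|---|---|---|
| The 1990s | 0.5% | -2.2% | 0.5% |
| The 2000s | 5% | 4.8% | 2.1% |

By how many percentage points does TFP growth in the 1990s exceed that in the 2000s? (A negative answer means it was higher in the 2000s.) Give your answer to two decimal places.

-0.58 percentage points

Labor's share = 1 − 0.43 = 0.57.
The 1990s: TFP = 0.5 + 0.946 − 0.285 = 1.161%.
The 2000s: TFP = 5 − 2.064 − 1.197 = 1.739%.
Difference = 1.161 − (1.739) = -0.578 pp.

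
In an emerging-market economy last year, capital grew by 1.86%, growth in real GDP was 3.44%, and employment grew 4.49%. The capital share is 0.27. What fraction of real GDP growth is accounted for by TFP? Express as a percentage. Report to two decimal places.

TFP accounted for -9.88% of growth.

Labor's share = 1 − 0.27 = 0.73.
Capital: 0.27 × 1.86 = 0.5022 pp.
Employment: 0.73 × 4.49 = 3.2777 pp.
TFP growth = 3.44 − 3.7799 = -0.3399%.
TFP share of growth = -0.3399 / 3.44 × 100 = -9.8808%.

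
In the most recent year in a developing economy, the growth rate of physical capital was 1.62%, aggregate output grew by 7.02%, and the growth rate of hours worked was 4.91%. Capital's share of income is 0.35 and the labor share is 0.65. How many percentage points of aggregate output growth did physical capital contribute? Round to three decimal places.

0.567

Contribution = share × growth = 0.35 × 1.62 = 0.567 pp.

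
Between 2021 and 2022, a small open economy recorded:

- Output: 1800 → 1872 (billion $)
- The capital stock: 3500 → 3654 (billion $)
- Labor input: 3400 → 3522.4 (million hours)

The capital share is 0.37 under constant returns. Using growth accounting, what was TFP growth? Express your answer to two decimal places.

TFP grew 0.10%.

Output growth = (1872 − 1800) / 1800 = 4%.
The capital stock growth = (3654 − 3500) / 3500 = 4.4%.
Labor input growth = (3522.4 − 3400) / 3400 = 3.6%.
Labor's share = 1 − 0.37 = 0.63.
The capital stock: 0.37 × 4.4 = 1.628 pp.
Labor input: 0.63 × 3.6 = 2.268 pp.
TFP growth = 4 − 3.896 = 0.104%.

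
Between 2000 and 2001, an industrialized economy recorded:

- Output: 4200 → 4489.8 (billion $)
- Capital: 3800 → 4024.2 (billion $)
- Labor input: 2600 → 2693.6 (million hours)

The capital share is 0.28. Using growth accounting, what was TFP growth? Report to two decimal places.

Output growth = (4489.8 − 4200) / 4200 = 6.9%.
Capital growth = (4024.2 − 3800) / 3800 = 5.9%.
Labor input growth = (2693.6 − 2600) / 2600 = 3.6%.
Labor's share = 1 − 0.28 = 0.72.
Capital: 0.28 × 5.9 = 1.652 pp.
Labor input: 0.72 × 3.6 = 2.592 pp.
TFP growth = 6.9 − 4.244 = 2.656%.

2.66%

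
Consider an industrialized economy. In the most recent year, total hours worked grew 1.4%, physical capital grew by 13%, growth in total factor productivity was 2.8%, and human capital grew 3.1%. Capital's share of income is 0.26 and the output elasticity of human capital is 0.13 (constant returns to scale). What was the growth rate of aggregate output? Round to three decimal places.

7.437%

Labor's share = 1 − 0.26 − 0.13 = 0.61.
Physical capital: 0.26 × 13 = 3.38 pp.
Human capital: 0.13 × 3.1 = 0.403 pp.
Total hours worked: 0.61 × 1.4 = 0.854 pp.
Output growth = 2.8 + 4.637 = 7.437%.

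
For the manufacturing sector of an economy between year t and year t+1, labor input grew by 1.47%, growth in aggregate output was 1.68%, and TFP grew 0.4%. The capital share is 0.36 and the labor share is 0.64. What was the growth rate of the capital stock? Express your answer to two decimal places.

Labor's share = 1 − 0.36 = 0.64.
gY = gA + 0.64×1.47 + 0.36×g.
0.36×g = 1.68 − 0.4 − 0.9408 = 0.3392.
g = 0.3392 / 0.36 = 0.9422%.

0.94%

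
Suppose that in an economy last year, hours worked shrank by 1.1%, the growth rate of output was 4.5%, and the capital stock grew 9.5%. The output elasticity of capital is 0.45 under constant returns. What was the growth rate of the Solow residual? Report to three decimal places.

0.830%

Labor's share = 1 − 0.45 = 0.55.
The capital stock: 0.45 × 9.5 = 4.275 pp.
Hours worked: 0.55 × (-1.1) = -0.605 pp.
TFP growth = 4.5 − 3.67 = 0.83%.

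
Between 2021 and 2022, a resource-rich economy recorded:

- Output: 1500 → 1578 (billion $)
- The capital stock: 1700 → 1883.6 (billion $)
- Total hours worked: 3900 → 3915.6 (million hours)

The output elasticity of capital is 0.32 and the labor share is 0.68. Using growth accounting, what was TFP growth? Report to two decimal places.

Output growth = (1578 − 1500) / 1500 = 5.2%.
The capital stock growth = (1883.6 − 1700) / 1700 = 10.8%.
Total hours worked growth = (3915.6 − 3900) / 3900 = 0.4%.
Labor's share = 1 − 0.32 = 0.68.
The capital stock: 0.32 × 10.8 = 3.456 pp.
Total hours worked: 0.68 × 0.4 = 0.272 pp.
TFP growth = 5.2 − 3.728 = 1.472%.

1.47%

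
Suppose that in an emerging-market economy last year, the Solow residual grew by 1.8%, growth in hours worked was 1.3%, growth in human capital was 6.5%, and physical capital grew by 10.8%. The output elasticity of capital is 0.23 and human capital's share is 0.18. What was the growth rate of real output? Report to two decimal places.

Real output growth was 6.22%.

Labor's share = 1 − 0.23 − 0.18 = 0.59.
Physical capital: 0.23 × 10.8 = 2.484 pp.
Human capital: 0.18 × 6.5 = 1.17 pp.
Hours worked: 0.59 × 1.3 = 0.767 pp.
Output growth = 1.8 + 4.421 = 6.221%.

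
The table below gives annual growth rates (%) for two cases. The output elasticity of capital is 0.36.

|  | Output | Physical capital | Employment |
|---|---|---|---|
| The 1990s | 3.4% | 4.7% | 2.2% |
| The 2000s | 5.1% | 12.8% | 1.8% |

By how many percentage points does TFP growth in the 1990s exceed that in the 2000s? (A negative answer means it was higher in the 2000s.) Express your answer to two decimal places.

0.96 percentage points

Labor's share = 1 − 0.36 = 0.64.
The 1990s: TFP = 3.4 − 1.692 − 1.408 = 0.3%.
The 2000s: TFP = 5.1 − 4.608 − 1.152 = -0.66%.
Difference = 0.3 − (-0.66) = 0.96 pp.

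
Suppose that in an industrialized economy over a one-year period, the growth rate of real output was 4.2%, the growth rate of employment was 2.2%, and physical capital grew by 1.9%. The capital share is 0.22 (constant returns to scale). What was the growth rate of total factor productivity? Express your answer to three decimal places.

Total factor productivity growth was 2.066%.

Labor's share = 1 − 0.22 = 0.78.
Physical capital: 0.22 × 1.9 = 0.418 pp.
Employment: 0.78 × 2.2 = 1.716 pp.
TFP growth = 4.2 − 2.134 = 2.066%.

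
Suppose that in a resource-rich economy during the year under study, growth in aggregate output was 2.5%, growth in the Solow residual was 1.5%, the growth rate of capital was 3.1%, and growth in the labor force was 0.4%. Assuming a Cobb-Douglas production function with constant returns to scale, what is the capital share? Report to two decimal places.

α = 0.22

gY = gA + α·gK + (1−α)·gL, so gY − gA − gL = α(gK − gL).
2.5 − 1.5 − 0.4 = α × (3.1 − 0.4).
0.6 = 2.7 α, so α = 0.2222.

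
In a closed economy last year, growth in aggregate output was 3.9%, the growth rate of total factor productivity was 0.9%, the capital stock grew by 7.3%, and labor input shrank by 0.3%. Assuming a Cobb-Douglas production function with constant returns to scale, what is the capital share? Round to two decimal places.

gY = gA + α·gK + (1−α)·gL, so gY − gA − gL = α(gK − gL).
3.9 − 0.9 + 0.3 = α × (7.3 − (-0.3)).
3.3 = 7.6 α, so α = 0.4342.

0.43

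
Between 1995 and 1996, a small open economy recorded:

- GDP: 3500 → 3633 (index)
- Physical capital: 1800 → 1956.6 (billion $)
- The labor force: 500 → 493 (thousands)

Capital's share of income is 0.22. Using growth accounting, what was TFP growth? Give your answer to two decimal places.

GDP growth = (3633 − 3500) / 3500 = 3.8%.
Physical capital growth = (1956.6 − 1800) / 1800 = 8.7%.
The labor force growth = (493 − 500) / 500 = -1.4%.
Labor's share = 1 − 0.22 = 0.78.
Physical capital: 0.22 × 8.7 = 1.914 pp.
The labor force: 0.78 × (-1.4) = -1.092 pp.
TFP growth = 3.8 − 0.822 = 2.978%.

TFP growth was 2.98%.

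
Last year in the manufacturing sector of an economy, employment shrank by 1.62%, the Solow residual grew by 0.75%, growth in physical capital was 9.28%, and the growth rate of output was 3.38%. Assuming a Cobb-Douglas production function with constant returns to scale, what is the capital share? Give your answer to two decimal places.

gY = gA + α·gK + (1−α)·gL, so gY − gA − gL = α(gK − gL).
3.38 − 0.75 + 1.62 = α × (9.28 − (-1.62)).
4.25 = 10.9 α, so α = 0.3899.

α = 0.39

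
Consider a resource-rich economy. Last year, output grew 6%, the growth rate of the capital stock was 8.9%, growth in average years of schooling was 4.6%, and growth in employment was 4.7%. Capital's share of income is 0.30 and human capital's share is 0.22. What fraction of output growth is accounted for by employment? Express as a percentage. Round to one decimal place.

Labor's share = 1 − 0.3 − 0.22 = 0.48.
Employment contributed 0.48 × 4.7 = 2.256 pp.
Share of growth = 2.256 / 6 × 100 = 37.6%.

Employment accounted for 37.6% of growth.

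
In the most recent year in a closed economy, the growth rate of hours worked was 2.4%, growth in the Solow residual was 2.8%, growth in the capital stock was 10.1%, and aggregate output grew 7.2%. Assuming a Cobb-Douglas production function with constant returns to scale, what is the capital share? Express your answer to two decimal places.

gY = gA + α·gK + (1−α)·gL, so gY − gA − gL = α(gK − gL).
7.2 − 2.8 − 2.4 = α × (10.1 − 2.4).
2 = 7.7 α, so α = 0.2597.

0.26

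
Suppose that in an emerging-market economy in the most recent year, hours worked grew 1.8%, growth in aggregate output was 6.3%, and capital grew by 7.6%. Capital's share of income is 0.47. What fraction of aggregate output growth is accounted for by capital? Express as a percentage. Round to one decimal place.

56.7%

Capital contributed 0.47 × 7.6 = 3.572 pp.
Share of growth = 3.572 / 6.3 × 100 = 56.698%.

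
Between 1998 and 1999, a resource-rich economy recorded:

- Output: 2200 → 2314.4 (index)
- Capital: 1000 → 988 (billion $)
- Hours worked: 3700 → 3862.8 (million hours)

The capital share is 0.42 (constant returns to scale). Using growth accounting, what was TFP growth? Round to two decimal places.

Output growth = (2314.4 − 2200) / 2200 = 5.2%.
Capital growth = (988 − 1000) / 1000 = -1.2%.
Hours worked growth = (3862.8 − 3700) / 3700 = 4.4%.
Labor's share = 1 − 0.42 = 0.58.
Capital: 0.42 × (-1.2) = -0.504 pp.
Hours worked: 0.58 × 4.4 = 2.552 pp.
TFP growth = 5.2 − 2.048 = 3.152%.

TFP grew 3.15%.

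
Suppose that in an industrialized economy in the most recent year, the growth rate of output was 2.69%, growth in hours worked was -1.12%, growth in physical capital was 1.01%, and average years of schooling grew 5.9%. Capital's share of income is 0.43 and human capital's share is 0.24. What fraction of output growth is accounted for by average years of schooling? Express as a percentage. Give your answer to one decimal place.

52.6%

Average years of schooling contributed 0.24 × 5.9 = 1.416 pp.
Share of growth = 1.416 / 2.69 × 100 = 52.639%.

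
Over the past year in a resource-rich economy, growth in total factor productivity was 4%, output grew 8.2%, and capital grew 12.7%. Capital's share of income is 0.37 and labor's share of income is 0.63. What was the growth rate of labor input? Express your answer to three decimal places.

Labor's share = 1 − 0.37 = 0.63.
gY = gA + 0.37×12.7 + 0.63×g.
0.63×g = 8.2 − 4 − 4.699 = -0.499.
g = -0.499 / 0.63 = -0.79206%.

-0.792%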